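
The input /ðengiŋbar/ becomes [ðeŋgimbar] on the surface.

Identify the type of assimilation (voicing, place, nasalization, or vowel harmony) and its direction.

place assimilation, regressive

/n/→[ŋ] /ŋ/→[m].
Each target copies a feature from the following segment, so the direction is regressive.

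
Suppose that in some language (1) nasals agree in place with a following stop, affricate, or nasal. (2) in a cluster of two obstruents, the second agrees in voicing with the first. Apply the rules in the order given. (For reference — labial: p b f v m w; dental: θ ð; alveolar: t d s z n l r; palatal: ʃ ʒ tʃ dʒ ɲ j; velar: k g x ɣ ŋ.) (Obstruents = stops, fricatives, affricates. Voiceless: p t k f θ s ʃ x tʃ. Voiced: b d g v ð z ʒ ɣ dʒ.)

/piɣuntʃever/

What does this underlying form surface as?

[piɣuɲtʃever]

Rule 1: /n/ before /tʃ/ (palatal) → [ɲ]
After rule 1: piɣuɲtʃever
Rule 2: no segment meets the rule's conditions; no change.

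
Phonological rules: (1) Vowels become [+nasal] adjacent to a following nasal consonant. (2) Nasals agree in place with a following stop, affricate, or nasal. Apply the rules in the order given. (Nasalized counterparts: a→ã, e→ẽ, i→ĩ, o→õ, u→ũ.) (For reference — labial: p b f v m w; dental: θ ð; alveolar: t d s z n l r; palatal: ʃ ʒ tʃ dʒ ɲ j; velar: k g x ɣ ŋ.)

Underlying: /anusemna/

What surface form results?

Rule 1: /a/ before nasal /n/ → [ã]
Rule 1: /e/ before nasal /m/ → [ẽ]
After rule 1: ãnusẽmna
Rule 2: /m/ before /n/ (alveolar) → [n]

[ãnusẽnna]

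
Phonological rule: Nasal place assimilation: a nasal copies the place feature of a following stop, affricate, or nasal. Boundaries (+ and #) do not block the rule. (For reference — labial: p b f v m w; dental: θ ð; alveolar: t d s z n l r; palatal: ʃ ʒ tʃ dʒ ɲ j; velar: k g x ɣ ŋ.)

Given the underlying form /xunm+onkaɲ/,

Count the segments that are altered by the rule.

/n/ before /m/ (labial) → [m]
/n/ before /k/ (velar) → [ŋ]
2 segments change.

2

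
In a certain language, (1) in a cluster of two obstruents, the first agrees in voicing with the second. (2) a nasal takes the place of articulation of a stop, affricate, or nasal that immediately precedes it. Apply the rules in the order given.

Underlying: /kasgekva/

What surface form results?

Rule 1: /s/ before /g/ (voiced) → [z]
Rule 1: /k/ before /v/ (voiced) → [g]
After rule 1: kazgegva
Rule 2: no segment meets the rule's conditions; no change.

[kazgegva]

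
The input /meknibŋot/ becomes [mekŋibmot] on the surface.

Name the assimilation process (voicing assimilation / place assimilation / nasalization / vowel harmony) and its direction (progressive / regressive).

/n/→[ŋ] /ŋ/→[m].
Each target copies a feature from the preceding segment, so the direction is progressive.

place assimilation, progressive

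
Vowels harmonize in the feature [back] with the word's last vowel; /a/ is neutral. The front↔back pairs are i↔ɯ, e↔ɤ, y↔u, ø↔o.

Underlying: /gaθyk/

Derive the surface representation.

no segment meets the rule's conditions; no change.

[gaθyk]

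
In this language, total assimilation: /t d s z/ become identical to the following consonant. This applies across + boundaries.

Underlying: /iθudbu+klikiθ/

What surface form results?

[iθubbu+klikiθ]

/d/ before /b/ → [b] (total assimilation)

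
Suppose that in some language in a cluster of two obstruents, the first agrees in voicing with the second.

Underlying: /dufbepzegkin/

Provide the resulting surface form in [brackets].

[duvbebzekkin]

/f/ before /b/ (voiced) → [v]
/p/ before /z/ (voiced) → [b]
/g/ before /k/ (voiceless) → [k]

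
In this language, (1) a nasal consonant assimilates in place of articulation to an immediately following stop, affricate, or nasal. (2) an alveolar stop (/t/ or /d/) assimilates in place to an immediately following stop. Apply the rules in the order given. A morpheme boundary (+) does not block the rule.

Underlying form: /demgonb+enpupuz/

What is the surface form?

Rule 1: /m/ before /g/ (velar) → [ŋ]
Rule 1: /n/ before /b/ (labial) → [m]
Rule 1: /n/ before /p/ (labial) → [m]
After rule 1: deŋgomb+empupuz
Rule 2: no segment meets the rule's conditions; no change.

[deŋgomb+empupuz]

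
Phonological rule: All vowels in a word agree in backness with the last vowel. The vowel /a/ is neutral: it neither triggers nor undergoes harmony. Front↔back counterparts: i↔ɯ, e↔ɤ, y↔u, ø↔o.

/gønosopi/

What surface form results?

/o/ harmonizes with /i/ ([-back]) → [ø]
/o/ harmonizes with /i/ ([-back]) → [ø]

[gønøsøpi]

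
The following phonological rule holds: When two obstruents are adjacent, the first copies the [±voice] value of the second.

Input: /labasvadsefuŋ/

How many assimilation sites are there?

2

/s/ before /v/ (voiced) → [z]
/d/ before /s/ (voiceless) → [t]
2 segments change.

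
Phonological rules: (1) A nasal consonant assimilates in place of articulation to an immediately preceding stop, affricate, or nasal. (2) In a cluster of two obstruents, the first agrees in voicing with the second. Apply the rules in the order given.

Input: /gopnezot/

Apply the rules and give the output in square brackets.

[gopmezot]

Rule 1: /n/ after /p/ (labial) → [m]
After rule 1: gopmezot
Rule 2: no segment meets the rule's conditions; no change.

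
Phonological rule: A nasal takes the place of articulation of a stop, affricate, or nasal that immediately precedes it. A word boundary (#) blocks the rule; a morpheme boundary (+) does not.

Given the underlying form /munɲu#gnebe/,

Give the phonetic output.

/ɲ/ after /n/ (alveolar) → [n]
/n/ after /g/ (velar) → [ŋ]

[munnu#gŋebe]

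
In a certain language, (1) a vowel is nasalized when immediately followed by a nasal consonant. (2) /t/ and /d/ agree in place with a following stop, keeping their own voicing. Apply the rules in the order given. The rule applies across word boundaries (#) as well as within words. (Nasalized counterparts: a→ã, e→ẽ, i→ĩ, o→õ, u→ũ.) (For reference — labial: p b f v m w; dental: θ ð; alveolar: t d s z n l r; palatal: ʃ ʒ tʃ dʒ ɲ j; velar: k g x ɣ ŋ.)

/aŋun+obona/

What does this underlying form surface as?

[ãŋũn+obõna]

Rule 1: /a/ before nasal /ŋ/ → [ã]
Rule 1: /u/ before nasal /n/ → [ũ]
Rule 1: /o/ before nasal /n/ → [õ]
After rule 1: ãŋũn+obõna
Rule 2: no segment meets the rule's conditions; no change.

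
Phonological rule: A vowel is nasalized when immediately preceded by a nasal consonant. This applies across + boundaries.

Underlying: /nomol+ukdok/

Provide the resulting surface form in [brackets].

/o/ after nasal /n/ → [õ]
/o/ after nasal /m/ → [õ]

[nõmõl+ukdok]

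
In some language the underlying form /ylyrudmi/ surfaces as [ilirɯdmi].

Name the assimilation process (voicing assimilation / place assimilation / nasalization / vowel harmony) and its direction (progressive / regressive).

/y/→[i] /y/→[i] /u/→[ɯ].
Vowels agree with the last vowel, so the harmony is regressive.

vowel harmony, regressive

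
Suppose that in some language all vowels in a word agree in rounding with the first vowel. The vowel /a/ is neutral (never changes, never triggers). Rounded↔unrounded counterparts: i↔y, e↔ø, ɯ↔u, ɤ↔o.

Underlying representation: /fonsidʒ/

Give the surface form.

[fonsydʒ]

/i/ harmonizes with /o/ ([+round]) → [y]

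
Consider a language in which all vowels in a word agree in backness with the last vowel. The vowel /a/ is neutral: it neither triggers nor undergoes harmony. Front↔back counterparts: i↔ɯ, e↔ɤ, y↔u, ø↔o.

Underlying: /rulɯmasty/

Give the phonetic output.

/u/ harmonizes with /y/ ([-back]) → [y]
/ɯ/ harmonizes with /y/ ([-back]) → [i]

[rylimasty]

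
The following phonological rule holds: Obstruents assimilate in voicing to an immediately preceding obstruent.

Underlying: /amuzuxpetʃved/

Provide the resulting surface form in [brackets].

[amuzuxpetʃfed]

/v/ after /tʃ/ (voiceless) → [f]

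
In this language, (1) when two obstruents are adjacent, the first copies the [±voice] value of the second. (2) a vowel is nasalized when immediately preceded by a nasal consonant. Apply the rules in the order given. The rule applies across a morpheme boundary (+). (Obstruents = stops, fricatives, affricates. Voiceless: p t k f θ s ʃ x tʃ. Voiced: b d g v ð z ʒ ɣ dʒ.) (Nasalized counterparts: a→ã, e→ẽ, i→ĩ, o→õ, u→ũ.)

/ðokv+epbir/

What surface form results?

[ðogv+ebbir]

Rule 1: /k/ before /v/ (voiced) → [g]
Rule 1: /p/ before /b/ (voiced) → [b]
After rule 1: ðogv+ebbir
Rule 2: no segment meets the rule's conditions; no change.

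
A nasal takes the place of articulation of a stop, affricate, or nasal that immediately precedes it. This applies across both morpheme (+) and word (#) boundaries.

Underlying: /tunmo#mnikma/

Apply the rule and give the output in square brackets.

/m/ after /n/ (alveolar) → [n]
/n/ after /m/ (labial) → [m]
/m/ after /k/ (velar) → [ŋ]

[tunno#mmikŋa]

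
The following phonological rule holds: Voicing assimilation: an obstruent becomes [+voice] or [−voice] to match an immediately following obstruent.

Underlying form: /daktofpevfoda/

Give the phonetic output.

[daktofpeffoda]

/v/ before /f/ (voiceless) → [f]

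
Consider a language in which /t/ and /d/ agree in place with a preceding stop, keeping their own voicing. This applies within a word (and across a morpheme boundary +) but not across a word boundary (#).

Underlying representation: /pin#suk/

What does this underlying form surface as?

[pin#suk]

no segment meets the rule's conditions; no change.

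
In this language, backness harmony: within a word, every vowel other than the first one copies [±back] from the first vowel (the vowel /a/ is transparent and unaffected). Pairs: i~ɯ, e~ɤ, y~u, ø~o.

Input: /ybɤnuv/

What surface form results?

/ɤ/ harmonizes with /y/ ([-back]) → [e]
/u/ harmonizes with /y/ ([-back]) → [y]

[ybenyv]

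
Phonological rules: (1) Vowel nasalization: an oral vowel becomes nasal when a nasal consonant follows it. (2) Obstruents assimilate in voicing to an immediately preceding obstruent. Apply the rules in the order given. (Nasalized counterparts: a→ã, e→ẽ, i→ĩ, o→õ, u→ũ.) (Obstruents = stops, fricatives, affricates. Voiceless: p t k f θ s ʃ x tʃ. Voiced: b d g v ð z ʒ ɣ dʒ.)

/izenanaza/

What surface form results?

Rule 1: /e/ before nasal /n/ → [ẽ]
Rule 1: /a/ before nasal /n/ → [ã]
After rule 1: izẽnãnaza
Rule 2: no segment meets the rule's conditions; no change.

[izẽnãnaza]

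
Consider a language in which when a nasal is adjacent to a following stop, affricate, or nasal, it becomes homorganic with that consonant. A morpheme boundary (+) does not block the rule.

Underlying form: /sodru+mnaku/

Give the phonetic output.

/m/ before /n/ (alveolar) → [n]

[sodru+nnaku]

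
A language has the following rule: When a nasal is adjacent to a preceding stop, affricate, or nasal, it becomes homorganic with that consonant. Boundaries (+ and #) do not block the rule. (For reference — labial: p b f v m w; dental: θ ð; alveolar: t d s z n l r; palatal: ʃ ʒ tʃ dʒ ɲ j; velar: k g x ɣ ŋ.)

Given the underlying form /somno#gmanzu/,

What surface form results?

/n/ after /m/ (labial) → [m]
/m/ after /g/ (velar) → [ŋ]

[sommo#gŋanzu]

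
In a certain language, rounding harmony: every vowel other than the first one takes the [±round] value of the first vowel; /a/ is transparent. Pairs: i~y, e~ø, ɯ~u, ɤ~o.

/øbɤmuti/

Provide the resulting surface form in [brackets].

/ɤ/ harmonizes with /ø/ ([+round]) → [o]
/i/ harmonizes with /ø/ ([+round]) → [y]

[øbomuty]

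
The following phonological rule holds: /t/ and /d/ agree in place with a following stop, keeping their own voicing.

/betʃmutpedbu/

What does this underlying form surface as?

/t/ before /p/ (labial) → [p]
/d/ before /b/ (labial) → [b]

[betʃmuppebbu]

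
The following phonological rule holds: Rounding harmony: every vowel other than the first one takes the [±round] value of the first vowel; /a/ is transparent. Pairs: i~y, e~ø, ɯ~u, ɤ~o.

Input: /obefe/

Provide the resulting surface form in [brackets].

[obøfø]

/e/ harmonizes with /o/ ([+round]) → [ø]
/e/ harmonizes with /o/ ([+round]) → [ø]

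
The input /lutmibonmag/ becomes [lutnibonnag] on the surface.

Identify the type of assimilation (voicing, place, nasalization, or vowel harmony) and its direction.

place assimilation, progressive

/m/→[n] /m/→[n].
Each target copies a feature from the preceding segment, so the direction is progressive.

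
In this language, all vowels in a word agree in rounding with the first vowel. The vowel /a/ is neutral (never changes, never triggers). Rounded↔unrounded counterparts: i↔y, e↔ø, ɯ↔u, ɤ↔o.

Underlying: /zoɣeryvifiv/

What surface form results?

/e/ harmonizes with /o/ ([+round]) → [ø]
/i/ harmonizes with /o/ ([+round]) → [y]
/i/ harmonizes with /o/ ([+round]) → [y]

[zoɣøryvyfyv]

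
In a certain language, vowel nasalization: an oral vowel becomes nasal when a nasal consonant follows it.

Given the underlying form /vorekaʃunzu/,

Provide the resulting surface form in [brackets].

/u/ before nasal /n/ → [ũ]

[vorekaʃũnzu]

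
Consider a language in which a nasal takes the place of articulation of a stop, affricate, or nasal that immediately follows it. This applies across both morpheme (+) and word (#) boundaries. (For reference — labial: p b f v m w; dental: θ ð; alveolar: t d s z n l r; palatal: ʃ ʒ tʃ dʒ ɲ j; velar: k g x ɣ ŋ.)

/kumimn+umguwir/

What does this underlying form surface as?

/m/ before /n/ (alveolar) → [n]
/m/ before /g/ (velar) → [ŋ]

[kuminn+uŋguwir]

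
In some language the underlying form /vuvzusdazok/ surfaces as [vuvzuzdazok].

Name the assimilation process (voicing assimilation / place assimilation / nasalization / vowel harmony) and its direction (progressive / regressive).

/s/→[z].
Each target copies a feature from the following segment, so the direction is regressive.

voicing assimilation, regressive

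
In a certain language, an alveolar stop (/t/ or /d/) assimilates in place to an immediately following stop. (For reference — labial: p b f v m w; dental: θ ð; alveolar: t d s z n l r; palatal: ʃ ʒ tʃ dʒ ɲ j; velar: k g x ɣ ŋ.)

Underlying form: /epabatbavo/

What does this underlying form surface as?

[epabapbavo]

/t/ before /b/ (labial) → [p]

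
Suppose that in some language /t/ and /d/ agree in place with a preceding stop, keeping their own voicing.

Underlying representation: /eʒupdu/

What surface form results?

[eʒupbu]

/d/ after /p/ (labial) → [b]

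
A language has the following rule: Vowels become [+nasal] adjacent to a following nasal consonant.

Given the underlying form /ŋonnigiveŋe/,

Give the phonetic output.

/o/ before nasal /n/ → [õ]
/e/ before nasal /ŋ/ → [ẽ]

[ŋõnnigivẽŋe]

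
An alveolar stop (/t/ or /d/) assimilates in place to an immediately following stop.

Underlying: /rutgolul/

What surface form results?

[rukgolul]

/t/ before /g/ (velar) → [k]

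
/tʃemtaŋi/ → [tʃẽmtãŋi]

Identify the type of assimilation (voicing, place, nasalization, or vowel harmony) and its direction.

nasalization, regressive

/e/→[ẽ] /a/→[ã].
Each target copies a feature from the following segment, so the direction is regressive.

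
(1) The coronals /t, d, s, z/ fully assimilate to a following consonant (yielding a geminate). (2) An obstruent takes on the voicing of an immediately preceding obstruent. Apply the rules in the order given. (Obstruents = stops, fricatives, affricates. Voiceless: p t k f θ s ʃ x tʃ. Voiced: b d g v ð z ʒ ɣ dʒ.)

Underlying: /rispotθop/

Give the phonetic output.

[rippoθθop]

Rule 1: /s/ before /p/ → [p] (total assimilation)
Rule 1: /t/ before /θ/ → [θ] (total assimilation)
After rule 1: rippoθθop
Rule 2: no segment meets the rule's conditions; no change.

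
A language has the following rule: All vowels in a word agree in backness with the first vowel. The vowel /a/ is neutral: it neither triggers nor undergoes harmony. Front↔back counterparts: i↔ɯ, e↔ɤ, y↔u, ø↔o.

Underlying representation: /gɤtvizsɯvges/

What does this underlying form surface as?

[gɤtvɯzsɯvgɤs]

/i/ harmonizes with /ɤ/ ([+back]) → [ɯ]
/e/ harmonizes with /ɤ/ ([+back]) → [ɤ]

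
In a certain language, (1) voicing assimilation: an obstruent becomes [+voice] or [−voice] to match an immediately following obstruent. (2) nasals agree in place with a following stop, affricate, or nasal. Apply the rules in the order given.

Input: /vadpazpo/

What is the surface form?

[vatpaspo]

Rule 1: /d/ before /p/ (voiceless) → [t]
Rule 1: /z/ before /p/ (voiceless) → [s]
After rule 1: vatpaspo
Rule 2: no segment meets the rule's conditions; no change.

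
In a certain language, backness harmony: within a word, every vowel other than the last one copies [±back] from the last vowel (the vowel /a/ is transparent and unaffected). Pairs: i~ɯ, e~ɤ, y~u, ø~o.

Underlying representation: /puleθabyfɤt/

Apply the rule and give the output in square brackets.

/e/ harmonizes with /ɤ/ ([+back]) → [ɤ]
/y/ harmonizes with /ɤ/ ([+back]) → [u]

[pulɤθabufɤt]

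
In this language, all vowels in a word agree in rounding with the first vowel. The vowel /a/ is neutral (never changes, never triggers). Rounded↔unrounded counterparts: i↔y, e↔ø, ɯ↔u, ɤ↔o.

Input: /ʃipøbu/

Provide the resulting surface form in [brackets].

[ʃipebɯ]

/ø/ harmonizes with /i/ ([-round]) → [e]
/u/ harmonizes with /i/ ([-round]) → [ɯ]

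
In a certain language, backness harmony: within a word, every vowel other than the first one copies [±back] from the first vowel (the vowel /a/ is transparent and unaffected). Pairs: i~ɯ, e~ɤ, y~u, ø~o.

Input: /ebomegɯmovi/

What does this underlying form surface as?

/o/ harmonizes with /e/ ([-back]) → [ø]
/ɯ/ harmonizes with /e/ ([-back]) → [i]
/o/ harmonizes with /e/ ([-back]) → [ø]

[ebømegimøvi]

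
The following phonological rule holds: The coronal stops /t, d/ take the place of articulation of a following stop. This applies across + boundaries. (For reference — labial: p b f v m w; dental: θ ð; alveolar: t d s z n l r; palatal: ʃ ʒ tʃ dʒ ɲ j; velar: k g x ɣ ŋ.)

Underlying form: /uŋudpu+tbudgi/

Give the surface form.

/d/ before /p/ (labial) → [b]
/t/ before /b/ (labial) → [p]
/d/ before /g/ (velar) → [g]

[uŋubpu+pbuggi]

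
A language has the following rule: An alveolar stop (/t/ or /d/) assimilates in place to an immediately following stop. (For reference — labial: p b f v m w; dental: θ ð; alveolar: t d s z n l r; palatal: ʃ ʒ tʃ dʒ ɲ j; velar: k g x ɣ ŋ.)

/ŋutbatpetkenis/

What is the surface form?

[ŋupbappekkenis]

/t/ before /b/ (labial) → [p]
/t/ before /p/ (labial) → [p]
/t/ before /k/ (velar) → [k]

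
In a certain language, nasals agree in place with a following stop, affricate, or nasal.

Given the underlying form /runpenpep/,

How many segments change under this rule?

2

/n/ before /p/ (labial) → [m]
/n/ before /p/ (labial) → [m]
2 segments change.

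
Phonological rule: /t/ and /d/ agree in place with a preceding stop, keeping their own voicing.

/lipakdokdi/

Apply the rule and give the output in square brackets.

[lipakgokgi]

/d/ after /k/ (velar) → [g]
/d/ after /k/ (velar) → [g]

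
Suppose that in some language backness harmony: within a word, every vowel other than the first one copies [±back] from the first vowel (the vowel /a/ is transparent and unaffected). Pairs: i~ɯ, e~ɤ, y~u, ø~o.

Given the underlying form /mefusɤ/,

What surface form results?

/u/ harmonizes with /e/ ([-back]) → [y]
/ɤ/ harmonizes with /e/ ([-back]) → [e]

[mefyse]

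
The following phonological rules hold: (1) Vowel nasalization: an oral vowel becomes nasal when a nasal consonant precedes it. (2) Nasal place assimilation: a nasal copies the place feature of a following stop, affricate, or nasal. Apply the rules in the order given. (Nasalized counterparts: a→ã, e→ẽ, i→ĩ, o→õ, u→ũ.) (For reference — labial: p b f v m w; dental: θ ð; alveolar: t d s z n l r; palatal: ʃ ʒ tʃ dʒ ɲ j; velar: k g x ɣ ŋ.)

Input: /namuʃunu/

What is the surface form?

[nãmũʃunũ]

Rule 1: /a/ after nasal /n/ → [ã]
Rule 1: /u/ after nasal /m/ → [ũ]
Rule 1: /u/ after nasal /n/ → [ũ]
After rule 1: nãmũʃunũ
Rule 2: no segment meets the rule's conditions; no change.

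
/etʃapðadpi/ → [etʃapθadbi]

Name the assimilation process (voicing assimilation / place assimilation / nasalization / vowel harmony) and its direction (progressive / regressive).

voicing assimilation, progressive

/ð/→[θ] /p/→[b].
Each target copies a feature from the preceding segment, so the direction is progressive.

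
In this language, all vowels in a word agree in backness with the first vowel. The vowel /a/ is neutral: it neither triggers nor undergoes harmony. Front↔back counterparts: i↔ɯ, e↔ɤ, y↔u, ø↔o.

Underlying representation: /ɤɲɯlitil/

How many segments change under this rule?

2

/i/ harmonizes with /ɤ/ ([+back]) → [ɯ]
/i/ harmonizes with /ɤ/ ([+back]) → [ɯ]
2 segments change.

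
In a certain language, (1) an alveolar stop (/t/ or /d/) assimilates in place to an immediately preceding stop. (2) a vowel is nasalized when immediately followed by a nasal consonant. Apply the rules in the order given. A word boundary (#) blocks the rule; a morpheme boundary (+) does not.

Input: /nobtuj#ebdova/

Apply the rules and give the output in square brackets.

Rule 1: /t/ after /b/ (labial) → [p]
Rule 1: /d/ after /b/ (labial) → [b]
After rule 1: nobpuj#ebbova
Rule 2: no segment meets the rule's conditions; no change.

[nobpuj#ebbova]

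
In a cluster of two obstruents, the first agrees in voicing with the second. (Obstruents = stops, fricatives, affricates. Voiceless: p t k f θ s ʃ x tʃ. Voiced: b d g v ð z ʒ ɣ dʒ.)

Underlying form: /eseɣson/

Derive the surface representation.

[esexson]

/ɣ/ before /s/ (voiceless) → [x]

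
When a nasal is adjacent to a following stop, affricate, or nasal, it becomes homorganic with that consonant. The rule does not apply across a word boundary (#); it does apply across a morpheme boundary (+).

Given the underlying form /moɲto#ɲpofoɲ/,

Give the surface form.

[monto#mpofoɲ]

/ɲ/ before /t/ (alveolar) → [n]
/ɲ/ before /p/ (labial) → [m]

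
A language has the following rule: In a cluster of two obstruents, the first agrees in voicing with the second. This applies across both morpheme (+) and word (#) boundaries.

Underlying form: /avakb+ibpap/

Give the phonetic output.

[avagb+ippap]

/k/ before /b/ (voiced) → [g]
/b/ before /p/ (voiceless) → [p]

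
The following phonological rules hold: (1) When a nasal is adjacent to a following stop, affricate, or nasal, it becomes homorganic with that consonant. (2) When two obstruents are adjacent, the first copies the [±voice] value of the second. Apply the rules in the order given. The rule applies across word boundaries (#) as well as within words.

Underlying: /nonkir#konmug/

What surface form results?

[noŋkir#kommug]

Rule 1: /n/ before /k/ (velar) → [ŋ]
Rule 1: /n/ before /m/ (labial) → [m]
After rule 1: noŋkir#kommug
Rule 2: no segment meets the rule's conditions; no change.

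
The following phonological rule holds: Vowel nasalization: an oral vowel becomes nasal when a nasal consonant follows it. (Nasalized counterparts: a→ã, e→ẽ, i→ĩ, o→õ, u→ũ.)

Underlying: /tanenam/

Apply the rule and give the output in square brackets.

[tãnẽnãm]

/a/ before nasal /n/ → [ã]
/e/ before nasal /n/ → [ẽ]
/a/ before nasal /m/ → [ã]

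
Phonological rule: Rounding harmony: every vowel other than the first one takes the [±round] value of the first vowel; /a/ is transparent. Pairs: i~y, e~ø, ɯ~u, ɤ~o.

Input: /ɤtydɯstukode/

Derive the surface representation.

[ɤtidɯstɯkɤde]

/y/ harmonizes with /ɤ/ ([-round]) → [i]
/u/ harmonizes with /ɤ/ ([-round]) → [ɯ]
/o/ harmonizes with /ɤ/ ([-round]) → [ɤ]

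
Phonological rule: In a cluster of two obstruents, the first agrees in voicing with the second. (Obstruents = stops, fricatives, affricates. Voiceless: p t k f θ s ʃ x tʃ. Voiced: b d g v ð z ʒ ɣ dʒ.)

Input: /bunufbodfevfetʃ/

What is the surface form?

[bunuvbotfeffetʃ]

/f/ before /b/ (voiced) → [v]
/d/ before /f/ (voiceless) → [t]
/v/ before /f/ (voiceless) → [f]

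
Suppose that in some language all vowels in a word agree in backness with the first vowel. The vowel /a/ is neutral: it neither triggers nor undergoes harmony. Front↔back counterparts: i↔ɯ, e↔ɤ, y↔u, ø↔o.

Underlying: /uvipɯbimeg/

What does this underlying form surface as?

/i/ harmonizes with /u/ ([+back]) → [ɯ]
/i/ harmonizes with /u/ ([+back]) → [ɯ]
/e/ harmonizes with /u/ ([+back]) → [ɤ]

[uvɯpɯbɯmɤg]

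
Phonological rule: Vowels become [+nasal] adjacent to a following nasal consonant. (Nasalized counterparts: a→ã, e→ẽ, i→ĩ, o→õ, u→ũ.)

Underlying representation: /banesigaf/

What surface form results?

[bãnesigaf]

/a/ before nasal /n/ → [ã]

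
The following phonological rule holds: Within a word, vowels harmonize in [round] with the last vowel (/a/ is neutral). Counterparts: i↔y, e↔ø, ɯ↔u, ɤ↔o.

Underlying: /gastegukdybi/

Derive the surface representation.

[gastegɯkdibi]

/u/ harmonizes with /i/ ([-round]) → [ɯ]
/y/ harmonizes with /i/ ([-round]) → [i]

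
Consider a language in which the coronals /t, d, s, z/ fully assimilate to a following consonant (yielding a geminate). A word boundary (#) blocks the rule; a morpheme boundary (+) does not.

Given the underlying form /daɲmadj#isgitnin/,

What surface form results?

/d/ before /j/ → [j] (total assimilation)
/s/ before /g/ → [g] (total assimilation)
/t/ before /n/ → [n] (total assimilation)

[daɲmajj#igginnin]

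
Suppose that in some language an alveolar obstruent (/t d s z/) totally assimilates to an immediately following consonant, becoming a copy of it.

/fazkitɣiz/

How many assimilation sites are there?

2

/z/ before /k/ → [k] (total assimilation)
/t/ before /ɣ/ → [ɣ] (total assimilation)
2 segments change.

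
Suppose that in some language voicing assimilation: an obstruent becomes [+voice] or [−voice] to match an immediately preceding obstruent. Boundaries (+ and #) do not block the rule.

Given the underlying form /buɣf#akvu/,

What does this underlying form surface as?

[buɣv#akfu]

/f/ after /ɣ/ (voiced) → [v]
/v/ after /k/ (voiceless) → [f]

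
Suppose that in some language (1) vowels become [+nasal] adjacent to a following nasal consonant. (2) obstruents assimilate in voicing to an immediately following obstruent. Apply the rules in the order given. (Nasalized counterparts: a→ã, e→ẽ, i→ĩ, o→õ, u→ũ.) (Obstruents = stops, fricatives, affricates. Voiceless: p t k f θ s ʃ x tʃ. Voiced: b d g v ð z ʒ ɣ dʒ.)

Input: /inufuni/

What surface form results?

Rule 1: /i/ before nasal /n/ → [ĩ]
Rule 1: /u/ before nasal /n/ → [ũ]
After rule 1: ĩnufũni
Rule 2: no segment meets the rule's conditions; no change.

[ĩnufũni]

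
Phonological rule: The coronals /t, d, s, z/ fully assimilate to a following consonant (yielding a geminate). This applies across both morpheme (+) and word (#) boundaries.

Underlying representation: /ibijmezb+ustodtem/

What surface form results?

[ibijmebb+uttottem]

/z/ before /b/ → [b] (total assimilation)
/s/ before /t/ → [t] (total assimilation)
/d/ before /t/ → [t] (total assimilation)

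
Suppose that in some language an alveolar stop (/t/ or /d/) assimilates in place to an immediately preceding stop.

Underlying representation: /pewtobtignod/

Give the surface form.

[pewtobpignod]

/t/ after /b/ (labial) → [p]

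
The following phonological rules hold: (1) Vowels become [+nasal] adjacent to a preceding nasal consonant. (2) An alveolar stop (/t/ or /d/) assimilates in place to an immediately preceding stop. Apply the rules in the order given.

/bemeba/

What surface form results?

Rule 1: /e/ after nasal /m/ → [ẽ]
After rule 1: bemẽba
Rule 2: no segment meets the rule's conditions; no change.

[bemẽba]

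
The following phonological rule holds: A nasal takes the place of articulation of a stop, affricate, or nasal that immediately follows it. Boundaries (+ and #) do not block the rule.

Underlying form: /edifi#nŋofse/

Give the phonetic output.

/n/ before /ŋ/ (velar) → [ŋ]

[edifi#ŋŋofse]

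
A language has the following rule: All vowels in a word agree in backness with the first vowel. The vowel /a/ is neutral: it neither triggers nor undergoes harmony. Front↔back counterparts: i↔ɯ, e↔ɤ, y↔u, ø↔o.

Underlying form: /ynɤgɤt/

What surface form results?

/ɤ/ harmonizes with /y/ ([-back]) → [e]
/ɤ/ harmonizes with /y/ ([-back]) → [e]

[yneget]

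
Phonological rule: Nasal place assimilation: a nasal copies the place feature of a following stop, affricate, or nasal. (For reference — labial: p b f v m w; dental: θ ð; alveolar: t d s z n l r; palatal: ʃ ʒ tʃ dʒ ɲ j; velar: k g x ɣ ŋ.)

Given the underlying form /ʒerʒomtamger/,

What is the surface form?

[ʒerʒontaŋger]

/m/ before /t/ (alveolar) → [n]
/m/ before /g/ (velar) → [ŋ]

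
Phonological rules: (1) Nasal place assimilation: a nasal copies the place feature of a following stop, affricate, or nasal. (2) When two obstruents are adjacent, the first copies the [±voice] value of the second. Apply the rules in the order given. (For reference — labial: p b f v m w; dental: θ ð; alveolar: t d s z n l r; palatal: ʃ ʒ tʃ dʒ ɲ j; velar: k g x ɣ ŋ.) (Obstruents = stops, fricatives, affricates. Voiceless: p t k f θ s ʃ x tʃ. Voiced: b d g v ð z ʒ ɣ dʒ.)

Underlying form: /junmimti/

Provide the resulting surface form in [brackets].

Rule 1: /n/ before /m/ (labial) → [m]
Rule 1: /m/ before /t/ (alveolar) → [n]
After rule 1: jumminti
Rule 2: no segment meets the rule's conditions; no change.

[jumminti]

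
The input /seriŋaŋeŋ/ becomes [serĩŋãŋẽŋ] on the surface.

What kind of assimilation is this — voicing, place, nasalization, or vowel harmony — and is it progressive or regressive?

/i/→[ĩ] /a/→[ã] /e/→[ẽ].
Each target copies a feature from the following segment, so the direction is regressive.

nasalization, regressive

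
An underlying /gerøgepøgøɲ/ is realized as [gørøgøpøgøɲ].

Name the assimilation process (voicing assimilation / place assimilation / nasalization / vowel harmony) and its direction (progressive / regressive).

/e/→[ø] /e/→[ø].
Vowels agree with the last vowel, so the harmony is regressive.

vowel harmony, regressive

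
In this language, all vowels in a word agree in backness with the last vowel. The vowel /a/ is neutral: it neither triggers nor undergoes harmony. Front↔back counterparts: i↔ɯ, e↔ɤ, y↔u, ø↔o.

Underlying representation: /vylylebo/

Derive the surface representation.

[vululɤbo]

/y/ harmonizes with /o/ ([+back]) → [u]
/y/ harmonizes with /o/ ([+back]) → [u]
/e/ harmonizes with /o/ ([+back]) → [ɤ]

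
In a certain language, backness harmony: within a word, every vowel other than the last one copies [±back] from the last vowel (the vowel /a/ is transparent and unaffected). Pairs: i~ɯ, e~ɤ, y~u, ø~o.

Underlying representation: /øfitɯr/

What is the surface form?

/ø/ harmonizes with /ɯ/ ([+back]) → [o]
/i/ harmonizes with /ɯ/ ([+back]) → [ɯ]

[ofɯtɯr]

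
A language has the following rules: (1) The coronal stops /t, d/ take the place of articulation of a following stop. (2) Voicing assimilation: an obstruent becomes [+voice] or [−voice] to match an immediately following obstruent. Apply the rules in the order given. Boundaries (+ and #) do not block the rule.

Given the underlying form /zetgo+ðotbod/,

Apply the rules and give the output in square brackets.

Rule 1: /t/ before /g/ (velar) → [k]
Rule 1: /t/ before /b/ (labial) → [p]
After rule 1: zekgo+ðopbod
Rule 2: /k/ before /g/ (voiced) → [g]
Rule 2: /p/ before /b/ (voiced) → [b]

[zeggo+ðobbod]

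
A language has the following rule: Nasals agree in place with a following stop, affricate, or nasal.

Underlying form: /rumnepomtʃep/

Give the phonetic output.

/m/ before /n/ (alveolar) → [n]
/m/ before /tʃ/ (palatal) → [ɲ]

[runnepoɲtʃep]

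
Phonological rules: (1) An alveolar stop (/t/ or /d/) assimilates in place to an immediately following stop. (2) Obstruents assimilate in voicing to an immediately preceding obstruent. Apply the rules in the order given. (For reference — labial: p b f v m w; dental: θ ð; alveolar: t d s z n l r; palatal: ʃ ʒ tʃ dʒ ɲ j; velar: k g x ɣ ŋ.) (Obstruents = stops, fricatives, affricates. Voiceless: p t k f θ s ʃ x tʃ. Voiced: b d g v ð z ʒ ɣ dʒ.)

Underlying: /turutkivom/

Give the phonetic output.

Rule 1: /t/ before /k/ (velar) → [k]
After rule 1: turukkivom
Rule 2: no segment meets the rule's conditions; no change.

[turukkivom]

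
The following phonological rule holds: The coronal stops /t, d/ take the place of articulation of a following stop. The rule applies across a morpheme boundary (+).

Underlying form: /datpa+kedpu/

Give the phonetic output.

[dappa+kebpu]

/t/ before /p/ (labial) → [p]
/d/ before /p/ (labial) → [b]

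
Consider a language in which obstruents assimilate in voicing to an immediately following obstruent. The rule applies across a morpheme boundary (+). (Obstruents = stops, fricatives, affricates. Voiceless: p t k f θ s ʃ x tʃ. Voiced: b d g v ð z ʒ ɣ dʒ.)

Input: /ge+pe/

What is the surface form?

no segment meets the rule's conditions; no change.

[ge+pe]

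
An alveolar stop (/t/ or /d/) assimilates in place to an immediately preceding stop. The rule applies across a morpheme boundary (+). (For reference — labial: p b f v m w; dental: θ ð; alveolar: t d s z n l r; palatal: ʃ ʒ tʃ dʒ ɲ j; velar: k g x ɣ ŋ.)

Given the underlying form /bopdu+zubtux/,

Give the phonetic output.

/d/ after /p/ (labial) → [b]
/t/ after /b/ (labial) → [p]

[bopbu+zubpux]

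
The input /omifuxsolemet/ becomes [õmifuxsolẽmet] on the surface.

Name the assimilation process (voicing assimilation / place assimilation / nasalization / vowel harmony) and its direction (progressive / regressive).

/o/→[õ] /e/→[ẽ].
Each target copies a feature from the following segment, so the direction is regressive.

nasalization, regressive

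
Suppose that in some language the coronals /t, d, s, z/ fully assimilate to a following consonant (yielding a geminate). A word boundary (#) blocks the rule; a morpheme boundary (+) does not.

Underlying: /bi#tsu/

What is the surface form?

[bi#ssu]

/t/ before /s/ → [s] (total assimilation)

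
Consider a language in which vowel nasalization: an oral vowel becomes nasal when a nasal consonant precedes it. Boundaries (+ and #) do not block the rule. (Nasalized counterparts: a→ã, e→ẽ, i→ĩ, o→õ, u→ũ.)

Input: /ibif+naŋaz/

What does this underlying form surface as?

/a/ after nasal /n/ → [ã]
/a/ after nasal /ŋ/ → [ã]

[ibif+nãŋãz]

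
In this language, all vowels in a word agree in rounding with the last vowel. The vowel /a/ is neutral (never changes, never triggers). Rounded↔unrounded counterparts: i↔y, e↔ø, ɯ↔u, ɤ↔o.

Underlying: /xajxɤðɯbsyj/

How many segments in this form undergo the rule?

2

/ɤ/ harmonizes with /y/ ([+round]) → [o]
/ɯ/ harmonizes with /y/ ([+round]) → [u]
2 segments change.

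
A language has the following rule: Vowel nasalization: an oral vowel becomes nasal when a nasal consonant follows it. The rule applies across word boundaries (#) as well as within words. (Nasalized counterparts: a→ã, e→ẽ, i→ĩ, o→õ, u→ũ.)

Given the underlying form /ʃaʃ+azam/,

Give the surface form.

[ʃaʃ+azãm]

/a/ before nasal /m/ → [ã]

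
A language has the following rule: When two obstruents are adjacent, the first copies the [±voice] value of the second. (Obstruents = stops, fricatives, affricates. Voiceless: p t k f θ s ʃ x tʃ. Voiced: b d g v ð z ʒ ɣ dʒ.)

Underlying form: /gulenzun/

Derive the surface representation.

[gulenzun]

no segment meets the rule's conditions; no change.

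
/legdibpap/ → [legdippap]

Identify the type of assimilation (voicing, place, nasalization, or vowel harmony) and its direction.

/b/→[p].
Each target copies a feature from the following segment, so the direction is regressive.

voicing assimilation, regressive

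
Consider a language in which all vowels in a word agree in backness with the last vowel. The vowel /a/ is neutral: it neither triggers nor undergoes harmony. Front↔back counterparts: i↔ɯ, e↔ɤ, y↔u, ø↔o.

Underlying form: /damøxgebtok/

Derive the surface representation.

[damoxgɤbtok]

/ø/ harmonizes with /o/ ([+back]) → [o]
/e/ harmonizes with /o/ ([+back]) → [ɤ]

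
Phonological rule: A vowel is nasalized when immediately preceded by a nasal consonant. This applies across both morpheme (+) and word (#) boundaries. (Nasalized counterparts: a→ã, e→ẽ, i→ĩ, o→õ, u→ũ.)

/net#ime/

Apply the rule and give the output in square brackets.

/e/ after nasal /n/ → [ẽ]
/e/ after nasal /m/ → [ẽ]

[nẽt#imẽ]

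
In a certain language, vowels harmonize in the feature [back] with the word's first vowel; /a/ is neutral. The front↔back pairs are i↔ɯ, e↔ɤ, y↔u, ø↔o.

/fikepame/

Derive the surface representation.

no segment meets the rule's conditions; no change.

[fikepame]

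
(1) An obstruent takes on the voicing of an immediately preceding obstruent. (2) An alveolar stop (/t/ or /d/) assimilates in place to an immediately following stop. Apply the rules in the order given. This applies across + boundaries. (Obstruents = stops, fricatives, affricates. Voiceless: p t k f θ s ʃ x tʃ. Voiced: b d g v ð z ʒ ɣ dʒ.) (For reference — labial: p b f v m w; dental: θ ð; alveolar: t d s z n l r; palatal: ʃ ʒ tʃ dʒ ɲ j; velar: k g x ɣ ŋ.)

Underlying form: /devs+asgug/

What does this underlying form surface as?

Rule 1: /s/ after /v/ (voiced) → [z]
Rule 1: /g/ after /s/ (voiceless) → [k]
After rule 1: devz+askug
Rule 2: no segment meets the rule's conditions; no change.

[devz+askug]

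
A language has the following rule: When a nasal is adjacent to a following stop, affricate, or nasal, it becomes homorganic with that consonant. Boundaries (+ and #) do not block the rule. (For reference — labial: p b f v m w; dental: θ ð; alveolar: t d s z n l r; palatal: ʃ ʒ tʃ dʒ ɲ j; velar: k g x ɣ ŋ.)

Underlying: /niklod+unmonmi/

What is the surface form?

/n/ before /m/ (labial) → [m]
/n/ before /m/ (labial) → [m]

[niklod+ummommi]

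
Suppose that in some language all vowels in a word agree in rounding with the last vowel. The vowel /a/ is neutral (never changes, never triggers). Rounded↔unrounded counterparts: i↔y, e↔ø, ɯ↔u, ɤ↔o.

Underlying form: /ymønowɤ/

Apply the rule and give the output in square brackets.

/y/ harmonizes with /ɤ/ ([-round]) → [i]
/ø/ harmonizes with /ɤ/ ([-round]) → [e]
/o/ harmonizes with /ɤ/ ([-round]) → [ɤ]

[imenɤwɤ]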